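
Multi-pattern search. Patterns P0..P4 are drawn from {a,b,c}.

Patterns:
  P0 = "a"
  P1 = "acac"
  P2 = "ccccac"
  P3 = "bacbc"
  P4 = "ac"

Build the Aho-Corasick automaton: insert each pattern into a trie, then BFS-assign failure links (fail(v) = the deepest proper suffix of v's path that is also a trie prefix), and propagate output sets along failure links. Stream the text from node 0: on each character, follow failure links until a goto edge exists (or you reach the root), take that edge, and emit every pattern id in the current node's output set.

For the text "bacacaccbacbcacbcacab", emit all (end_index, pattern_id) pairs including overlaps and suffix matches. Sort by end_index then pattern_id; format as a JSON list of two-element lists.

Build:
Trie (insert patterns):
  n0 'ε': a→1 b→11 c→5
  n1 'a': c→2  [P0 ends]
  n2 'ac': a→3  [P4 ends]
  n3 'aca': c→4
  n4 'acac': ·  [P1 ends]
  n5 'c': c→6
  n6 'cc': c→7
  n7 'ccc': c→8
  n8 'cccc': a→9
  n9 'cccca': c→10
  n10 'ccccac': ·  [P2 ends]
  n11 'b': a→12
  n12 'ba': c→13
  n13 'bac': b→14
  n14 'bacb': c→15
  n15 'bacbc': ·  [P3 ends]

BFS fail/out derivation:
  n1('a'): parent n0 fail=0; on 'a' 0 → fail=0;  out {0}∪∅={0}
  n5('c'): parent n0 fail=0; on 'c' 0 → fail=0;  out ∅∪∅=∅
  n11('b'): parent n0 fail=0; on 'b' 0 → fail=0;  out ∅∪∅=∅
  n2('ac'): parent n1 fail=0; on 'c' 0 → fail=5;  out {4}∪∅={4}
  n6('cc'): parent n5 fail=0; on 'c' 0 → fail=5;  out ∅∪∅=∅
  n12('ba'): parent n11 fail=0; on 'a' 0 → fail=1;  out ∅∪{0}={0}
  n3('aca'): parent n2 fail=5; on 'a' 5→0 → fail=1;  out ∅∪{0}={0}
  n7('ccc'): parent n6 fail=5; on 'c' 5 → fail=6;  out ∅∪∅=∅
  n13('bac'): parent n12 fail=1; on 'c' 1 → fail=2;  out ∅∪{4}={4}
  n4('acac'): parent n3 fail=1; on 'c' 1 → fail=2;  out {1}∪{4}={1,4}
  n8('cccc'): parent n7 fail=6; on 'c' 6 → fail=7;  out ∅∪∅=∅
  n14('bacb'): parent n13 fail=2; on 'b' 2→5→0 → fail=11;  out ∅∪∅=∅
  n9('cccca'): parent n8 fail=7; on 'a' 7→6→5→0 → fail=1;  out ∅∪{0}={0}
  n15('bacbc'): parent n14 fail=11; on 'c' 11→0 → fail=5;  out {3}∪∅={3}
  n10('ccccac'): parent n9 fail=1; on 'c' 1 → fail=2;  out {2}∪{4}={2,4}

Text stream:
[0] read 'b'  n0⇒n11
[1] read 'a'  n11⇒n12  ** P0@[1:1]
[2] read 'c'  n12⇒n13  ** P4@[1:2]
[3] read 'a'  n13⇒n3 (via fail)  ** P0@[3:3]
[4] read 'c'  n3⇒n4  ** P1@[1:4],P4@[3:4]
[5] read 'a'  n4⇒n3 (via fail)  ** P0@[5:5]
[6] read 'c'  n3⇒n4  ** P1@[3:6],P4@[5:6]
[7] read 'c'  n4⇒n6 (via fail)
[8] read 'b'  n6⇒n11 (via fail)
[9] read 'a'  n11⇒n12  ** P0@[9:9]
[10] read 'c'  n12⇒n13  ** P4@[9:10]
[11] read 'b'  n13⇒n14
[12] read 'c'  n14⇒n15  ** P3@[8:12]
[13] read 'a'  n15⇒n1 (via fail)  ** P0@[13:13]
[14] read 'c'  n1⇒n2  ** P4@[13:14]
[15] read 'b'  n2⇒n11 (via fail)
[16] read 'c'  n11⇒n5 (via fail)
[17] read 'a'  n5⇒n1 (via fail)  ** P0@[17:17]
[18] read 'c'  n1⇒n2  ** P4@[17:18]
[19] read 'a'  n2⇒n3  ** P0@[19:19]
[20] read 'b'  n3⇒n11 (via fail)

All matches (sorted): [[1,0],[2,4],[3,0],[4,1],[4,4],[5,0],[6,1],[6,4],[9,0],[10,4],[12,3],[13,0],[14,4],[17,0],[18,4],[19,0]]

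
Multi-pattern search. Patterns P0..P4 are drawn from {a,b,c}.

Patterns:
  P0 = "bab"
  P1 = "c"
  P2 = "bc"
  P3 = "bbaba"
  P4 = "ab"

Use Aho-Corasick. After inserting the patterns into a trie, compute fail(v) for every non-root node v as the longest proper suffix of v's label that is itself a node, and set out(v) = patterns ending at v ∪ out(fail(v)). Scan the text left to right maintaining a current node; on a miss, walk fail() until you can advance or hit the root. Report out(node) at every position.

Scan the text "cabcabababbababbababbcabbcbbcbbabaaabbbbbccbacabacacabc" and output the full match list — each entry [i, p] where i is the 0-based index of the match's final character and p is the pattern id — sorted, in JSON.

Build automaton:
Trie nodes:
  n0 'ε': a→10 b→1 c→4
  n1 'b': a→2 b→6 c→5
  n2 'ba': b→3
  n3 'bab': ·  [P0 ends]
  n4 'c': ·  [P1 ends]
  n5 'bc': ·  [P2 ends]
  n6 'bb': a→7
  n7 'bba': b→8
  n8 'bbab': a→9
  n9 'bbaba': ·  [P3 ends]
  n10 'a': b→11
  n11 'ab': ·  [P4 ends]

Failure links (BFS by depth):
  fail(1) 'b': from fail(0)=0 chase 'b': 0 ⇒ 0;  out=∅∪out(0)=∅
  fail(4) 'c': from fail(0)=0 chase 'c': 0 ⇒ 0;  out={1}∪out(0)={1}
  fail(10) 'a': from fail(0)=0 chase 'a': 0 ⇒ 0;  out=∅∪out(0)=∅
  fail(2) 'ba': from fail(1)=0 chase 'a': 0 ⇒ 10;  out=∅∪out(10)=∅
  fail(5) 'bc': from fail(1)=0 chase 'c': 0 ⇒ 4;  out={2}∪out(4)={1,2}
  fail(6) 'bb': from fail(1)=0 chase 'b': 0 ⇒ 1;  out=∅∪out(1)=∅
  fail(11) 'ab': from fail(10)=0 chase 'b': 0 ⇒ 1;  out={4}∪out(1)={4}
  fail(3) 'bab': from fail(2)=10 chase 'b': 10 ⇒ 11;  out={0}∪out(11)={0,4}
  fail(7) 'bba': from fail(6)=1 chase 'a': 1 ⇒ 2;  out=∅∪out(2)=∅
  fail(8) 'bbab': from fail(7)=2 chase 'b': 2 ⇒ 3;  out=∅∪out(3)={0,4}
  fail(9) 'bbaba': from fail(8)=3 chase 'a': 3→11→1 ⇒ 2;  out={3}∪out(2)={3}

Scan:
i=0 'c': node 0→4  ** P1@[0:0]
i=1 'a': node 4→10 (via fail)
i=2 'b': node 10→11  ** P4@[1:2]
i=3 'c': node 11→5 (via fail)  ** P1@[3:3],P2@[2:3]
i=4 'a': node 5→10 (via fail)
i=5 'b': node 10→11  ** P4@[4:5]
i=6 'a': node 11→2 (via fail)
i=7 'b': node 2→3  ** P0@[5:7],P4@[6:7]
i=8 'a': node 3→2 (via fail)
i=9 'b': node 2→3  ** P0@[7:9],P4@[8:9]
i=10 'b': node 3→6 (via fail)
i=11 'a': node 6→7
i=12 'b': node 7→8  ** P0@[10:12],P4@[11:12]
i=13 'a': node 8→9  ** P3@[9:13]
i=14 'b': node 9→3 (via fail)  ** P0@[12:14],P4@[13:14]
i=15 'b': node 3→6 (via fail)
i=16 'a': node 6→7
i=17 'b': node 7→8  ** P0@[15:17],P4@[16:17]
i=18 'a': node 8→9  ** P3@[14:18]
i=19 'b': node 9→3 (via fail)  ** P0@[17:19],P4@[18:19]
i=20 'b': node 3→6 (via fail)
i=21 'c': node 6→5 (via fail)  ** P1@[21:21],P2@[20:21]
i=22 'a': node 5→10 (via fail)
i=23 'b': node 10→11  ** P4@[22:23]
i=24 'b': node 11→6 (via fail)
i=25 'c': node 6→5 (via fail)  ** P1@[25:25],P2@[24:25]
i=26 'b': node 5→1 (via fail)
i=27 'b': node 1→6
i=28 'c': node 6→5 (via fail)  ** P1@[28:28],P2@[27:28]
i=29 'b': node 5→1 (via fail)
i=30 'b': node 1→6
i=31 'a': node 6→7
i=32 'b': node 7→8  ** P0@[30:32],P4@[31:32]
i=33 'a': node 8→9  ** P3@[29:33]
i=34 'a': node 9→10 (via fail)
i=35 'a': node 10→10 (via fail)
i=36 'b': node 10→11  ** P4@[35:36]
i=37 'b': node 11→6 (via fail)
i=38 'b': node 6→6 (via fail)
i=39 'b': node 6→6 (via fail)
i=40 'b': node 6→6 (via fail)
i=41 'c': node 6→5 (via fail)  ** P1@[41:41],P2@[40:41]
i=42 'c': node 5→4 (via fail)  ** P1@[42:42]
i=43 'b': node 4→1 (via fail)
i=44 'a': node 1→2
i=45 'c': node 2→4 (via fail)  ** P1@[45:45]
i=46 'a': node 4→10 (via fail)
i=47 'b': node 10→11  ** P4@[46:47]
i=48 'a': node 11→2 (via fail)
i=49 'c': node 2→4 (via fail)  ** P1@[49:49]
i=50 'a': node 4→10 (via fail)
i=51 'c': node 10→4 (via fail)  ** P1@[51:51]
i=52 'a': node 4→10 (via fail)
i=53 'b': node 10→11  ** P4@[52:53]
i=54 'c': node 11→5 (via fail)  ** P1@[54:54],P2@[53:54]

Matches: [[0,1],[2,4],[3,1],[3,2],[5,4],[7,0],[7,4],[9,0],[9,4],[12,0],[12,4],[13,3],[14,0],[14,4],[17,0],[17,4],[18,3],[19,0],[19,4],[21,1],[21,2],[23,4],[25,1],[25,2],[28,1],[28,2],[32,0],[32,4],[33,3],[36,4],[41,1],[41,2],[42,1],[45,1],[47,4],[49,1],[51,1],[53,4],[54,1],[54,2]]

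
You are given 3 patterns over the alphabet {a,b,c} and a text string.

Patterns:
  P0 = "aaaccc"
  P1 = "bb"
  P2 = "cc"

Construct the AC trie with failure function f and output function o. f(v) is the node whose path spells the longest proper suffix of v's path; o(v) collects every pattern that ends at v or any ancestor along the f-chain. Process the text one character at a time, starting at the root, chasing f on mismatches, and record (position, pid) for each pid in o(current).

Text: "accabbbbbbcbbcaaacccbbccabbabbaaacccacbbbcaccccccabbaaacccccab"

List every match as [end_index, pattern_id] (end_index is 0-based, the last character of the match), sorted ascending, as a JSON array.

Construct AC machine:
Trie (insert patterns):
  0='ε' goto a→1 b→7 c→9
  1='a' goto a→2
  2='aa' goto a→3
  3='aaa' goto c→4
  4='aaac' goto c→5
  5='aaacc' goto c→6
  6='aaaccc' goto ·  ←P0
  7='b' goto b→8
  8='bb' goto ·  ←P1
  9='c' goto c→10
  10='cc' goto ·  ←P2

BFS fail/out derivation:
  fail(1) 'a': from fail(0)=0 chase 'a': 0 ⇒ 0;  out=∅∪out(0)=∅
  fail(7) 'b': from fail(0)=0 chase 'b': 0 ⇒ 0;  out=∅∪out(0)=∅
  fail(9) 'c': from fail(0)=0 chase 'c': 0 ⇒ 0;  out=∅∪out(0)=∅
  fail(2) 'aa': from fail(1)=0 chase 'a': 0 ⇒ 1;  out=∅∪out(1)=∅
  fail(8) 'bb': from fail(7)=0 chase 'b': 0 ⇒ 7;  out={1}∪out(7)={1}
  fail(10) 'cc': from fail(9)=0 chase 'c': 0 ⇒ 9;  out={2}∪out(9)={2}
  fail(3) 'aaa': from fail(2)=1 chase 'a': 1 ⇒ 2;  out=∅∪out(2)=∅
  fail(4) 'aaac': from fail(3)=2 chase 'c': 2→1→0 ⇒ 9;  out=∅∪out(9)=∅
  fail(5) 'aaacc': from fail(4)=9 chase 'c': 9 ⇒ 10;  out=∅∪out(10)={2}
  fail(6) 'aaaccc': from fail(5)=10 chase 'c': 10→9 ⇒ 10;  out={0}∪out(10)={0,2}

Scan:
[0] read 'a'  n0⇒n1
[1] read 'c'  n1⇒n9 (via fail)
[2] read 'c'  n9⇒n10  → match P2@[1:2]
[3] read 'a'  n10⇒n1 (via fail)
[4] read 'b'  n1⇒n7 (via fail)
[5] read 'b'  n7⇒n8  → match P1@[4:5]
[6] read 'b'  n8⇒n8 (via fail)  → match P1@[5:6]
[7] read 'b'  n8⇒n8 (via fail)  → match P1@[6:7]
[8] read 'b'  n8⇒n8 (via fail)  → match P1@[7:8]
[9] read 'b'  n8⇒n8 (via fail)  → match P1@[8:9]
[10] read 'c'  n8⇒n9 (via fail)
[11] read 'b'  n9⇒n7 (via fail)
[12] read 'b'  n7⇒n8  → match P1@[11:12]
[13] read 'c'  n8⇒n9 (via fail)
[14] read 'a'  n9⇒n1 (via fail)
[15] read 'a'  n1⇒n2
[16] read 'a'  n2⇒n3
[17] read 'c'  n3⇒n4
[18] read 'c'  n4⇒n5  → match P2@[17:18]
[19] read 'c'  n5⇒n6  → match P0@[14:19],P2@[18:19]
[20] read 'b'  n6⇒n7 (via fail)
[21] read 'b'  n7⇒n8  → match P1@[20:21]
[22] read 'c'  n8⇒n9 (via fail)
[23] read 'c'  n9⇒n10  → match P2@[22:23]
[24] read 'a'  n10⇒n1 (via fail)
[25] read 'b'  n1⇒n7 (via fail)
[26] read 'b'  n7⇒n8  → match P1@[25:26]
[27] read 'a'  n8⇒n1 (via fail)
[28] read 'b'  n1⇒n7 (via fail)
[29] read 'b'  n7⇒n8  → match P1@[28:29]
[30] read 'a'  n8⇒n1 (via fail)
[31] read 'a'  n1⇒n2
[32] read 'a'  n2⇒n3
[33] read 'c'  n3⇒n4
[34] read 'c'  n4⇒n5  → match P2@[33:34]
[35] read 'c'  n5⇒n6  → match P0@[30:35],P2@[34:35]
[36] read 'a'  n6⇒n1 (via fail)
[37] read 'c'  n1⇒n9 (via fail)
[38] read 'b'  n9⇒n7 (via fail)
[39] read 'b'  n7⇒n8  → match P1@[38:39]
[40] read 'b'  n8⇒n8 (via fail)  → match P1@[39:40]
[41] read 'c'  n8⇒n9 (via fail)
[42] read 'a'  n9⇒n1 (via fail)
[43] read 'c'  n1⇒n9 (via fail)
[44] read 'c'  n9⇒n10  → match P2@[43:44]
[45] read 'c'  n10⇒n10 (via fail)  → match P2@[44:45]
[46] read 'c'  n10⇒n10 (via fail)  → match P2@[45:46]
[47] read 'c'  n10⇒n10 (via fail)  → match P2@[46:47]
[48] read 'c'  n10⇒n10 (via fail)  → match P2@[47:48]
[49] read 'a'  n10⇒n1 (via fail)
[50] read 'b'  n1⇒n7 (via fail)
[51] read 'b'  n7⇒n8  → match P1@[50:51]
[52] read 'a'  n8⇒n1 (via fail)
[53] read 'a'  n1⇒n2
[54] read 'a'  n2⇒n3
[55] read 'c'  n3⇒n4
[56] read 'c'  n4⇒n5  → match P2@[55:56]
[57] read 'c'  n5⇒n6  → match P0@[52:57],P2@[56:57]
[58] read 'c'  n6⇒n10 (via fail)  → match P2@[57:58]
[59] read 'c'  n10⇒n10 (via fail)  → match P2@[58:59]
[60] read 'a'  n10⇒n1 (via fail)
[61] read 'b'  n1⇒n7 (via fail)

Result: [[2,2],[5,1],[6,1],[7,1],[8,1],[9,1],[12,1],[18,2],[19,0],[19,2],[21,1],[23,2],[26,1],[29,1],[34,2],[35,0],[35,2],[39,1],[40,1],[44,2],[45,2],[46,2],[47,2],[48,2],[51,1],[56,2],[57,0],[57,2],[58,2],[59,2]]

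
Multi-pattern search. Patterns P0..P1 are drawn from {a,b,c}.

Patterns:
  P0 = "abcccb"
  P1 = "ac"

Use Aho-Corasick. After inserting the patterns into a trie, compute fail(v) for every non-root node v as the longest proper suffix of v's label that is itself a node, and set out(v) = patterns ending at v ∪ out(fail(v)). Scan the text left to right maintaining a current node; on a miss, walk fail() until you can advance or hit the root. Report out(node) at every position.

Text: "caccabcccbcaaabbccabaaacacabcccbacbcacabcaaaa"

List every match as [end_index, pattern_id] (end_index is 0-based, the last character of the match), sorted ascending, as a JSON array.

Construct AC machine:
Trie (insert patterns):
  n0 'ε': a→1
  n1 'a': b→2 c→7
  n2 'ab': c→3
  n3 'abc': c→4
  n4 'abcc': c→5
  n5 'abccc': b→6
  n6 'abcccb': ·  ←P0
  n7 'ac': ·  ←P1

BFS fail/out derivation:
  fail(1) 'a': from fail(0)=0 chase 'a': 0 ⇒ 0;  out=∅∪out(0)=∅
  fail(2) 'ab': from fail(1)=0 chase 'b': 0 ⇒ 0;  out=∅∪out(0)=∅
  fail(7) 'ac': from fail(1)=0 chase 'c': 0 ⇒ 0;  out={1}∪out(0)={1}
  fail(3) 'abc': from fail(2)=0 chase 'c': 0 ⇒ 0;  out=∅∪out(0)=∅
  fail(4) 'abcc': from fail(3)=0 chase 'c': 0 ⇒ 0;  out=∅∪out(0)=∅
  fail(5) 'abccc': from fail(4)=0 chase 'c': 0 ⇒ 0;  out=∅∪out(0)=∅
  fail(6) 'abcccb': from fail(5)=0 chase 'b': 0 ⇒ 0;  out={0}∪out(0)={0}

Text stream:
i=0 'c': node 0→0
i=1 'a': node 0→1
i=2 'c': node 1→7  emit P1@[1:2]
i=3 'c': node 7→0 (fail-walked)
i=4 'a': node 0→1
i=5 'b': node 1→2
i=6 'c': node 2→3
i=7 'c': node 3→4
i=8 'c': node 4→5
i=9 'b': node 5→6  emit P0@[4:9]
i=10 'c': node 6→0 (fail-walked)
i=11 'a': node 0→1
i=12 'a': node 1→1 (fail-walked)
i=13 'a': node 1→1 (fail-walked)
i=14 'b': node 1→2
i=15 'b': node 2→0 (fail-walked)
i=16 'c': node 0→0
i=17 'c': node 0→0
i=18 'a': node 0→1
i=19 'b': node 1→2
i=20 'a': node 2→1 (fail-walked)
i=21 'a': node 1→1 (fail-walked)
i=22 'a': node 1→1 (fail-walked)
i=23 'c': node 1→7  emit P1@[22:23]
i=24 'a': node 7→1 (fail-walked)
i=25 'c': node 1→7  emit P1@[24:25]
i=26 'a': node 7→1 (fail-walked)
i=27 'b': node 1→2
i=28 'c': node 2→3
i=29 'c': node 3→4
i=30 'c': node 4→5
i=31 'b': node 5→6  emit P0@[26:31]
i=32 'a': node 6→1 (fail-walked)
i=33 'c': node 1→7  emit P1@[32:33]
i=34 'b': node 7→0 (fail-walked)
i=35 'c': node 0→0
i=36 'a': node 0→1
i=37 'c': node 1→7  emit P1@[36:37]
i=38 'a': node 7→1 (fail-walked)
i=39 'b': node 1→2
i=40 'c': node 2→3
i=41 'a': node 3→1 (fail-walked)
i=42 'a': node 1→1 (fail-walked)
i=43 'a': node 1→1 (fail-walked)
i=44 'a': node 1→1 (fail-walked)

Result: [[2,1],[9,0],[23,1],[25,1],[31,0],[33,1],[37,1]]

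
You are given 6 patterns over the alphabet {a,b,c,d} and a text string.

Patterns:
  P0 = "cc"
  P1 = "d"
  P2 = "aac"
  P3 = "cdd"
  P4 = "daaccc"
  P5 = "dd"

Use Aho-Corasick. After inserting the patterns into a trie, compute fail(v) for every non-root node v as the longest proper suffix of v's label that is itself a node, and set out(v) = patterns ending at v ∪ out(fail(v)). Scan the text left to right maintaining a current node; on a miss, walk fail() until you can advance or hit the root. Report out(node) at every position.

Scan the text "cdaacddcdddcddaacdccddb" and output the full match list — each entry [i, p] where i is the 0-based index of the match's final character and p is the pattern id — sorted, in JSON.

Build:
Trie nodes:
  n0 'ε': a→4 c→1 d→3
  n1 'c': c→2 d→7
  n2 'cc': ·  ←P0
  n3 'd': a→9 d→14  ←P1
  n4 'a': a→5
  n5 'aa': c→6
  n6 'aac': ·  ←P2
  n7 'cd': d→8
  n8 'cdd': ·  ←P3
  n9 'da': a→10
  n10 'daa': c→11
  n11 'daac': c→12
  n12 'daacc': c→13
  n13 'daaccc': ·  ←P4
  n14 'dd': ·  ←P5

BFS fail/out derivation:
  fail(1) 'c': from fail(0)=0 chase 'c': 0 ⇒ 0;  out=∅∪out(0)=∅
  fail(3) 'd': from fail(0)=0 chase 'd': 0 ⇒ 0;  out={1}∪out(0)={1}
  fail(4) 'a': from fail(0)=0 chase 'a': 0 ⇒ 0;  out=∅∪out(0)=∅
  fail(2) 'cc': from fail(1)=0 chase 'c': 0 ⇒ 1;  out={0}∪out(1)={0}
  fail(5) 'aa': from fail(4)=0 chase 'a': 0 ⇒ 4;  out=∅∪out(4)=∅
  fail(7) 'cd': from fail(1)=0 chase 'd': 0 ⇒ 3;  out=∅∪out(3)={1}
  fail(9) 'da': from fail(3)=0 chase 'a': 0 ⇒ 4;  out=∅∪out(4)=∅
  fail(14) 'dd': from fail(3)=0 chase 'd': 0 ⇒ 3;  out={5}∪out(3)={1,5}
  fail(6) 'aac': from fail(5)=4 chase 'c': 4→0 ⇒ 1;  out={2}∪out(1)={2}
  fail(8) 'cdd': from fail(7)=3 chase 'd': 3 ⇒ 14;  out={3}∪out(14)={1,3,5}
  fail(10) 'daa': from fail(9)=4 chase 'a': 4 ⇒ 5;  out=∅∪out(5)=∅
  fail(11) 'daac': from fail(10)=5 chase 'c': 5 ⇒ 6;  out=∅∪out(6)={2}
  fail(12) 'daacc': from fail(11)=6 chase 'c': 6→1 ⇒ 2;  out=∅∪out(2)={0}
  fail(13) 'daaccc': from fail(12)=2 chase 'c': 2→1 ⇒ 2;  out={4}∪out(2)={0,4}

Text stream:
[0] read 'c'  n0⇒n1
[1] read 'd'  n1⇒n7  → match P1@[1:1]
[2] read 'a'  n7⇒n9 (via fail)
[3] read 'a'  n9⇒n10
[4] read 'c'  n10⇒n11  → match P2@[2:4]
[5] read 'd'  n11⇒n7 (via fail)  → match P1@[5:5]
[6] read 'd'  n7⇒n8  → match P1@[6:6],P3@[4:6],P5@[5:6]
[7] read 'c'  n8⇒n1 (via fail)
[8] read 'd'  n1⇒n7  → match P1@[8:8]
[9] read 'd'  n7⇒n8  → match P1@[9:9],P3@[7:9],P5@[8:9]
[10] read 'd'  n8⇒n14 (via fail)  → match P1@[10:10],P5@[9:10]
[11] read 'c'  n14⇒n1 (via fail)
[12] read 'd'  n1⇒n7  → match P1@[12:12]
[13] read 'd'  n7⇒n8  → match P1@[13:13],P3@[11:13],P5@[12:13]
[14] read 'a'  n8⇒n9 (via fail)
[15] read 'a'  n9⇒n10
[16] read 'c'  n10⇒n11  → match P2@[14:16]
[17] read 'd'  n11⇒n7 (via fail)  → match P1@[17:17]
[18] read 'c'  n7⇒n1 (via fail)
[19] read 'c'  n1⇒n2  → match P0@[18:19]
[20] read 'd'  n2⇒n7 (via fail)  → match P1@[20:20]
[21] read 'd'  n7⇒n8  → match P1@[21:21],P3@[19:21],P5@[20:21]
[22] read 'b'  n8⇒n0 (via fail)

All matches (sorted): [[1,1],[4,2],[5,1],[6,1],[6,3],[6,5],[8,1],[9,1],[9,3],[9,5],[10,1],[10,5],[12,1],[13,1],[13,3],[13,5],[16,2],[17,1],[19,0],[20,1],[21,1],[21,3],[21,5]]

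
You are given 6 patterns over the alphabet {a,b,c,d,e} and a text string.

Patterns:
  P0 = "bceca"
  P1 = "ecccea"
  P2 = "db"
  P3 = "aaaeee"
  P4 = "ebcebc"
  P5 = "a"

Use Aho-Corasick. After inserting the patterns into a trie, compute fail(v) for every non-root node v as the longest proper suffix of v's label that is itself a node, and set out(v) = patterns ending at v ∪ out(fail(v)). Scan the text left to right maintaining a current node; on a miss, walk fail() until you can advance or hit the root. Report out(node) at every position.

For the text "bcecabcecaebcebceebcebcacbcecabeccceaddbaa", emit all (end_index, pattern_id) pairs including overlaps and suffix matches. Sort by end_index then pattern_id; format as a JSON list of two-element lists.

Build:
Trie nodes:
  n0 'ε': a→14 b→1 d→12 e→6
  n1 'b': c→2
  n2 'bc': e→3
  n3 'bce': c→4
  n4 'bcec': a→5
  n5 'bceca': ·  ←P0
  n6 'e': b→20 c→7
  n7 'ec': c→8
  n8 'ecc': c→9
  n9 'eccc': e→10
  n10 'eccce': a→11
  n11 'ecccea': ·  ←P1
  n12 'd': b→13
  n13 'db': ·  ←P2
  n14 'a': a→15  ←P5
  n15 'aa': a→16
  n16 'aaa': e→17
  n17 'aaae': e→18
  n18 'aaaee': e→19
  n19 'aaaeee': ·  ←P3
  n20 'eb': c→21
  n21 'ebc': e→22
  n22 'ebce': b→23
  n23 'ebceb': c→24
  n24 'ebcebc': ·  ←P4

BFS fail/out derivation:
  n1('b'): parent n0 fail=0; on 'b' 0 → fail=0;  out ∅∪∅=∅
  n6('e'): parent n0 fail=0; on 'e' 0 → fail=0;  out ∅∪∅=∅
  n12('d'): parent n0 fail=0; on 'd' 0 → fail=0;  out ∅∪∅=∅
  n14('a'): parent n0 fail=0; on 'a' 0 → fail=0;  out {5}∪∅={5}
  n2('bc'): parent n1 fail=0; on 'c' 0 → fail=0;  out ∅∪∅=∅
  n7('ec'): parent n6 fail=0; on 'c' 0 → fail=0;  out ∅∪∅=∅
  n13('db'): parent n12 fail=0; on 'b' 0 → fail=1;  out {2}∪∅={2}
  n15('aa'): parent n14 fail=0; on 'a' 0 → fail=14;  out ∅∪{5}={5}
  n20('eb'): parent n6 fail=0; on 'b' 0 → fail=1;  out ∅∪∅=∅
  n3('bce'): parent n2 fail=0; on 'e' 0 → fail=6;  out ∅∪∅=∅
  n8('ecc'): parent n7 fail=0; on 'c' 0 → fail=0;  out ∅∪∅=∅
  n16('aaa'): parent n15 fail=14; on 'a' 14 → fail=15;  out ∅∪{5}={5}
  n21('ebc'): parent n20 fail=1; on 'c' 1 → fail=2;  out ∅∪∅=∅
  n4('bcec'): parent n3 fail=6; on 'c' 6 → fail=7;  out ∅∪∅=∅
  n9('eccc'): parent n8 fail=0; on 'c' 0 → fail=0;  out ∅∪∅=∅
  n17('aaae'): parent n16 fail=15; on 'e' 15→14→0 → fail=6;  out ∅∪∅=∅
  n22('ebce'): parent n21 fail=2; on 'e' 2 → fail=3;  out ∅∪∅=∅
  n5('bceca'): parent n4 fail=7; on 'a' 7→0 → fail=14;  out {0}∪{5}={0,5}
  n10('eccce'): parent n9 fail=0; on 'e' 0 → fail=6;  out ∅∪∅=∅
  n18('aaaee'): parent n17 fail=6; on 'e' 6→0 → fail=6;  out ∅∪∅=∅
  n23('ebceb'): parent n22 fail=3; on 'b' 3→6 → fail=20;  out ∅∪∅=∅
  n11('ecccea'): parent n10 fail=6; on 'a' 6→0 → fail=14;  out {1}∪{5}={1,5}
  n19('aaaeee'): parent n18 fail=6; on 'e' 6→0 → fail=6;  out {3}∪∅={3}
  n24('ebcebc'): parent n23 fail=20; on 'c' 20 → fail=21;  out {4}∪∅={4}

Run:
pos 0 'b': at 1
pos 1 'c': at 2
pos 2 'e': at 3
pos 3 'c': at 4
pos 4 'a': at 5  emit P0@[0:4],P5@[4:4]
pos 5 'b': at 1 ·f
pos 6 'c': at 2
pos 7 'e': at 3
pos 8 'c': at 4
pos 9 'a': at 5  emit P0@[5:9],P5@[9:9]
pos 10 'e': at 6 ·f
pos 11 'b': at 20
pos 12 'c': at 21
pos 13 'e': at 22
pos 14 'b': at 23
pos 15 'c': at 24  emit P4@[10:15]
pos 16 'e': at 22 ·f
pos 17 'e': at 6 ·f
pos 18 'b': at 20
pos 19 'c': at 21
pos 20 'e': at 22
pos 21 'b': at 23
pos 22 'c': at 24  emit P4@[17:22]
pos 23 'a': at 14 ·f  emit P5@[23:23]
pos 24 'c': at 0 ·f
pos 25 'b': at 1
pos 26 'c': at 2
pos 27 'e': at 3
pos 28 'c': at 4
pos 29 'a': at 5  emit P0@[25:29],P5@[29:29]
pos 30 'b': at 1 ·f
pos 31 'e': at 6 ·f
pos 32 'c': at 7
pos 33 'c': at 8
pos 34 'c': at 9
pos 35 'e': at 10
pos 36 'a': at 11  emit P1@[31:36],P5@[36:36]
pos 37 'd': at 12 ·f
pos 38 'd': at 12 ·f
pos 39 'b': at 13  emit P2@[38:39]
pos 40 'a': at 14 ·f  emit P5@[40:40]
pos 41 'a': at 15  emit P5@[41:41]

Matches: [[4,0],[4,5],[9,0],[9,5],[15,4],[22,4],[23,5],[29,0],[29,5],[36,1],[36,5],[39,2],[40,5],[41,5]]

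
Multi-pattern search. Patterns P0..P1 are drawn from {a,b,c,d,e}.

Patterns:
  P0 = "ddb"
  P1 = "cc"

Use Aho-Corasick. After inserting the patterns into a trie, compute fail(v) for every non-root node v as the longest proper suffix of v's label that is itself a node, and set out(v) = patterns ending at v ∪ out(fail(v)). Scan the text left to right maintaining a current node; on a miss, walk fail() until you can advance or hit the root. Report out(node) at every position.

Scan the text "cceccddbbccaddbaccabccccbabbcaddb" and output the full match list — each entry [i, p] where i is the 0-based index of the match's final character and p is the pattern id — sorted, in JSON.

Build:
Trie nodes:
  0='ε' goto c→4 d→1
  1='d' goto d→2
  2='dd' goto b→3
  3='ddb' goto ·  ←P0
  4='c' goto c→5
  5='cc' goto ·  ←P1

BFS fail/out derivation:
  fail(1) 'd': from fail(0)=0 chase 'd': 0 ⇒ 0;  out=∅∪out(0)=∅
  fail(4) 'c': from fail(0)=0 chase 'c': 0 ⇒ 0;  out=∅∪out(0)=∅
  fail(2) 'dd': from fail(1)=0 chase 'd': 0 ⇒ 1;  out=∅∪out(1)=∅
  fail(5) 'cc': from fail(4)=0 chase 'c': 0 ⇒ 4;  out={1}∪out(4)={1}
  fail(3) 'ddb': from fail(2)=1 chase 'b': 1→0 ⇒ 0;  out={0}∪out(0)={0}

Scan:
[0] read 'c'  n0⇒n4
[1] read 'c'  n4⇒n5  emit P1@[0:1]
[2] read 'e'  n5⇒n0 (fail-walked)
[3] read 'c'  n0⇒n4
[4] read 'c'  n4⇒n5  emit P1@[3:4]
[5] read 'd'  n5⇒n1 (fail-walked)
[6] read 'd'  n1⇒n2
[7] read 'b'  n2⇒n3  emit P0@[5:7]
[8] read 'b'  n3⇒n0 (fail-walked)
[9] read 'c'  n0⇒n4
[10] read 'c'  n4⇒n5  emit P1@[9:10]
[11] read 'a'  n5⇒n0 (fail-walked)
[12] read 'd'  n0⇒n1
[13] read 'd'  n1⇒n2
[14] read 'b'  n2⇒n3  emit P0@[12:14]
[15] read 'a'  n3⇒n0 (fail-walked)
[16] read 'c'  n0⇒n4
[17] read 'c'  n4⇒n5  emit P1@[16:17]
[18] read 'a'  n5⇒n0 (fail-walked)
[19] read 'b'  n0⇒n0
[20] read 'c'  n0⇒n4
[21] read 'c'  n4⇒n5  emit P1@[20:21]
[22] read 'c'  n5⇒n5 (fail-walked)  emit P1@[21:22]
[23] read 'c'  n5⇒n5 (fail-walked)  emit P1@[22:23]
[24] read 'b'  n5⇒n0 (fail-walked)
[25] read 'a'  n0⇒n0
[26] read 'b'  n0⇒n0
[27] read 'b'  n0⇒n0
[28] read 'c'  n0⇒n4
[29] read 'a'  n4⇒n0 (fail-walked)
[30] read 'd'  n0⇒n1
[31] read 'd'  n1⇒n2
[32] read 'b'  n2⇒n3  emit P0@[30:32]

Result: [[1,1],[4,1],[7,0],[10,1],[14,0],[17,1],[21,1],[22,1],[23,1],[32,0]]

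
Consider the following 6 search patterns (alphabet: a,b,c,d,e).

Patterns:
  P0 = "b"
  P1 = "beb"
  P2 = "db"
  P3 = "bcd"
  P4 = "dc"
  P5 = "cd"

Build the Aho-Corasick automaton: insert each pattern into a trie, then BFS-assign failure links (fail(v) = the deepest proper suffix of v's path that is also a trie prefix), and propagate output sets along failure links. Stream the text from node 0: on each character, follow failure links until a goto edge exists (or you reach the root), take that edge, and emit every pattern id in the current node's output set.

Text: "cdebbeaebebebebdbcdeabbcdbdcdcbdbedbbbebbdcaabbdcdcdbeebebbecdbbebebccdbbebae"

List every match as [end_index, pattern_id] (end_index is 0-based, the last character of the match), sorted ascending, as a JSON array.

Build:
Trie (insert patterns):
  0='ε' goto b→1 c→9 d→4
  1='b' goto c→6 e→2  ←P0
  2='be' goto b→3
  3='beb' goto ·  ←P1
  4='d' goto b→5 c→8
  5='db' goto ·  ←P2
  6='bc' goto d→7
  7='bcd' goto ·  ←P3
  8='dc' goto ·  ←P4
  9='c' goto d→10
  10='cd' goto ·  ←P5

Failure links (BFS by depth):
  n1('b'): parent n0 fail=0; on 'b' 0 → fail=0;  out {0}∪∅={0}
  n4('d'): parent n0 fail=0; on 'd' 0 → fail=0;  out ∅∪∅=∅
  n9('c'): parent n0 fail=0; on 'c' 0 → fail=0;  out ∅∪∅=∅
  n2('be'): parent n1 fail=0; on 'e' 0 → fail=0;  out ∅∪∅=∅
  n5('db'): parent n4 fail=0; on 'b' 0 → fail=1;  out {2}∪{0}={0,2}
  n6('bc'): parent n1 fail=0; on 'c' 0 → fail=9;  out ∅∪∅=∅
  n8('dc'): parent n4 fail=0; on 'c' 0 → fail=9;  out {4}∪∅={4}
  n10('cd'): parent n9 fail=0; on 'd' 0 → fail=4;  out {5}∪∅={5}
  n3('beb'): parent n2 fail=0; on 'b' 0 → fail=1;  out {1}∪{0}={0,1}
  n7('bcd'): parent n6 fail=9; on 'd' 9 → fail=10;  out {3}∪{5}={3,5}

Run:
pos 0 'c': at 9
pos 1 'd': at 10  → match P5@[0:1]
pos 2 'e': at 0 (via fail)
pos 3 'b': at 1  → match P0@[3:3]
pos 4 'b': at 1 (via fail)  → match P0@[4:4]
pos 5 'e': at 2
pos 6 'a': at 0 (via fail)
pos 7 'e': at 0
pos 8 'b': at 1  → match P0@[8:8]
pos 9 'e': at 2
pos 10 'b': at 3  → match P0@[10:10],P1@[8:10]
pos 11 'e': at 2 (via fail)
pos 12 'b': at 3  → match P0@[12:12],P1@[10:12]
pos 13 'e': at 2 (via fail)
pos 14 'b': at 3  → match P0@[14:14],P1@[12:14]
pos 15 'd': at 4 (via fail)
pos 16 'b': at 5  → match P0@[16:16],P2@[15:16]
pos 17 'c': at 6 (via fail)
pos 18 'd': at 7  → match P3@[16:18],P5@[17:18]
pos 19 'e': at 0 (via fail)
pos 20 'a': at 0
pos 21 'b': at 1  → match P0@[21:21]
pos 22 'b': at 1 (via fail)  → match P0@[22:22]
pos 23 'c': at 6
pos 24 'd': at 7  → match P3@[22:24],P5@[23:24]
pos 25 'b': at 5 (via fail)  → match P0@[25:25],P2@[24:25]
pos 26 'd': at 4 (via fail)
pos 27 'c': at 8  → match P4@[26:27]
pos 28 'd': at 10 (via fail)  → match P5@[27:28]
pos 29 'c': at 8 (via fail)  → match P4@[28:29]
pos 30 'b': at 1 (via fail)  → match P0@[30:30]
pos 31 'd': at 4 (via fail)
pos 32 'b': at 5  → match P0@[32:32],P2@[31:32]
pos 33 'e': at 2 (via fail)
pos 34 'd': at 4 (via fail)
pos 35 'b': at 5  → match P0@[35:35],P2@[34:35]
pos 36 'b': at 1 (via fail)  → match P0@[36:36]
pos 37 'b': at 1 (via fail)  → match P0@[37:37]
pos 38 'e': at 2
pos 39 'b': at 3  → match P0@[39:39],P1@[37:39]
pos 40 'b': at 1 (via fail)  → match P0@[40:40]
pos 41 'd': at 4 (via fail)
pos 42 'c': at 8  → match P4@[41:42]
pos 43 'a': at 0 (via fail)
pos 44 'a': at 0
pos 45 'b': at 1  → match P0@[45:45]
pos 46 'b': at 1 (via fail)  → match P0@[46:46]
pos 47 'd': at 4 (via fail)
pos 48 'c': at 8  → match P4@[47:48]
pos 49 'd': at 10 (via fail)  → match P5@[48:49]
pos 50 'c': at 8 (via fail)  → match P4@[49:50]
pos 51 'd': at 10 (via fail)  → match P5@[50:51]
pos 52 'b': at 5 (via fail)  → match P0@[52:52],P2@[51:52]
pos 53 'e': at 2 (via fail)
pos 54 'e': at 0 (via fail)
pos 55 'b': at 1  → match P0@[55:55]
pos 56 'e': at 2
pos 57 'b': at 3  → match P0@[57:57],P1@[55:57]
pos 58 'b': at 1 (via fail)  → match P0@[58:58]
pos 59 'e': at 2
pos 60 'c': at 9 (via fail)
pos 61 'd': at 10  → match P5@[60:61]
pos 62 'b': at 5 (via fail)  → match P0@[62:62],P2@[61:62]
pos 63 'b': at 1 (via fail)  → match P0@[63:63]
pos 64 'e': at 2
pos 65 'b': at 3  → match P0@[65:65],P1@[63:65]
pos 66 'e': at 2 (via fail)
pos 67 'b': at 3  → match P0@[67:67],P1@[65:67]
pos 68 'c': at 6 (via fail)
pos 69 'c': at 9 (via fail)
pos 70 'd': at 10  → match P5@[69:70]
pos 71 'b': at 5 (via fail)  → match P0@[71:71],P2@[70:71]
pos 72 'b': at 1 (via fail)  → match P0@[72:72]
pos 73 'e': at 2
pos 74 'b': at 3  → match P0@[74:74],P1@[72:74]
pos 75 'a': at 0 (via fail)
pos 76 'e': at 0

All matches (sorted): [[1,5],[3,0],[4,0],[8,0],[10,0],[10,1],[12,0],[12,1],[14,0],[14,1],[16,0],[16,2],[18,3],[18,5],[21,0],[22,0],[24,3],[24,5],[25,0],[25,2],[27,4],[28,5],[29,4],[30,0],[32,0],[32,2],[35,0],[35,2],[36,0],[37,0],[39,0],[39,1],[40,0],[42,4],[45,0],[46,0],[48,4],[49,5],[50,4],[51,5],[52,0],[52,2],[55,0],[57,0],[57,1],[58,0],[61,5],[62,0],[62,2],[63,0],[65,0],[65,1],[67,0],[67,1],[70,5],[71,0],[71,2],[72,0],[74,0],[74,1]]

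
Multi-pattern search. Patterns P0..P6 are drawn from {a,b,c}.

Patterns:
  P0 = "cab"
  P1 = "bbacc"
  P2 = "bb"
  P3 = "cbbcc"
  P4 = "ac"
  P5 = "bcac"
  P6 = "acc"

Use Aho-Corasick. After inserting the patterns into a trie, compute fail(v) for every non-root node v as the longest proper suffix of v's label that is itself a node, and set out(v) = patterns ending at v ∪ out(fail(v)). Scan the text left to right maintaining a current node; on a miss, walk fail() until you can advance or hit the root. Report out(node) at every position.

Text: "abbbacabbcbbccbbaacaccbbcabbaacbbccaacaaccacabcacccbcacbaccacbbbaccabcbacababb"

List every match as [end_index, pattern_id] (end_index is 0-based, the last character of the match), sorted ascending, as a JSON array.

Build automaton:
Trie nodes:
  n0 'ε': a→13 b→4 c→1
  n1 'c': a→2 b→9
  n2 'ca': b→3
  n3 'cab': ·  [P0 ends]
  n4 'b': b→5 c→15
  n5 'bb': a→6  [P2 ends]
  n6 'bba': c→7
  n7 'bbac': c→8
  n8 'bbacc': ·  [P1 ends]
  n9 'cb': b→10
  n10 'cbb': c→11
  n11 'cbbc': c→12
  n12 'cbbcc': ·  [P3 ends]
  n13 'a': c→14
  n14 'ac': c→18  [P4 ends]
  n15 'bc': a→16
  n16 'bca': c→17
  n17 'bcac': ·  [P5 ends]
  n18 'acc': ·  [P6 ends]

BFS fail/out derivation:
  n1('c'): parent n0 fail=0; on 'c' 0 → fail=0;  out ∅∪∅=∅
  n4('b'): parent n0 fail=0; on 'b' 0 → fail=0;  out ∅∪∅=∅
  n13('a'): parent n0 fail=0; on 'a' 0 → fail=0;  out ∅∪∅=∅
  n2('ca'): parent n1 fail=0; on 'a' 0 → fail=13;  out ∅∪∅=∅
  n5('bb'): parent n4 fail=0; on 'b' 0 → fail=4;  out {2}∪∅={2}
  n9('cb'): parent n1 fail=0; on 'b' 0 → fail=4;  out ∅∪∅=∅
  n14('ac'): parent n13 fail=0; on 'c' 0 → fail=1;  out {4}∪∅={4}
  n15('bc'): parent n4 fail=0; on 'c' 0 → fail=1;  out ∅∪∅=∅
  n3('cab'): parent n2 fail=13; on 'b' 13→0 → fail=4;  out {0}∪∅={0}
  n6('bba'): parent n5 fail=4; on 'a' 4→0 → fail=13;  out ∅∪∅=∅
  n10('cbb'): parent n9 fail=4; on 'b' 4 → fail=5;  out ∅∪{2}={2}
  n16('bca'): parent n15 fail=1; on 'a' 1 → fail=2;  out ∅∪∅=∅
  n18('acc'): parent n14 fail=1; on 'c' 1→0 → fail=1;  out {6}∪∅={6}
  n7('bbac'): parent n6 fail=13; on 'c' 13 → fail=14;  out ∅∪{4}={4}
  n11('cbbc'): parent n10 fail=5; on 'c' 5→4 → fail=15;  out ∅∪∅=∅
  n17('bcac'): parent n16 fail=2; on 'c' 2→13 → fail=14;  out {5}∪{4}={4,5}
  n8('bbacc'): parent n7 fail=14; on 'c' 14 → fail=18;  out {1}∪{6}={1,6}
  n12('cbbcc'): parent n11 fail=15; on 'c' 15→1→0 → fail=1;  out {3}∪∅={3}

Scan:
i=0 'a': node 0→13
i=1 'b': node 13→4 ·f
i=2 'b': node 4→5  ** P2@[1:2]
i=3 'b': node 5→5 ·f  ** P2@[2:3]
i=4 'a': node 5→6
i=5 'c': node 6→7  ** P4@[4:5]
i=6 'a': node 7→2 ·f
i=7 'b': node 2→3  ** P0@[5:7]
i=8 'b': node 3→5 ·f  ** P2@[7:8]
i=9 'c': node 5→15 ·f
i=10 'b': node 15→9 ·f
i=11 'b': node 9→10  ** P2@[10:11]
i=12 'c': node 10→11
i=13 'c': node 11→12  ** P3@[9:13]
i=14 'b': node 12→9 ·f
i=15 'b': node 9→10  ** P2@[14:15]
i=16 'a': node 10→6 ·f
i=17 'a': node 6→13 ·f
i=18 'c': node 13→14  ** P4@[17:18]
i=19 'a': node 14→2 ·f
i=20 'c': node 2→14 ·f  ** P4@[19:20]
i=21 'c': node 14→18  ** P6@[19:21]
i=22 'b': node 18→9 ·f
i=23 'b': node 9→10  ** P2@[22:23]
i=24 'c': node 10→11
i=25 'a': node 11→16 ·f
i=26 'b': node 16→3 ·f  ** P0@[24:26]
i=27 'b': node 3→5 ·f  ** P2@[26:27]
i=28 'a': node 5→6
i=29 'a': node 6→13 ·f
i=30 'c': node 13→14  ** P4@[29:30]
i=31 'b': node 14→9 ·f
i=32 'b': node 9→10  ** P2@[31:32]
i=33 'c': node 10→11
i=34 'c': node 11→12  ** P3@[30:34]
i=35 'a': node 12→2 ·f
i=36 'a': node 2→13 ·f
i=37 'c': node 13→14  ** P4@[36:37]
i=38 'a': node 14→2 ·f
i=39 'a': node 2→13 ·f
i=40 'c': node 13→14  ** P4@[39:40]
i=41 'c': node 14→18  ** P6@[39:41]
i=42 'a': node 18→2 ·f
i=43 'c': node 2→14 ·f  ** P4@[42:43]
i=44 'a': node 14→2 ·f
i=45 'b': node 2→3  ** P0@[43:45]
i=46 'c': node 3→15 ·f
i=47 'a': node 15→16
i=48 'c': node 16→17  ** P4@[47:48],P5@[45:48]
i=49 'c': node 17→18 ·f  ** P6@[47:49]
i=50 'c': node 18→1 ·f
i=51 'b': node 1→9
i=52 'c': node 9→15 ·f
i=53 'a': node 15→16
i=54 'c': node 16→17  ** P4@[53:54],P5@[51:54]
i=55 'b': node 17→9 ·f
i=56 'a': node 9→13 ·f
i=57 'c': node 13→14  ** P4@[56:57]
i=58 'c': node 14→18  ** P6@[56:58]
i=59 'a': node 18→2 ·f
i=60 'c': node 2→14 ·f  ** P4@[59:60]
i=61 'b': node 14→9 ·f
i=62 'b': node 9→10  ** P2@[61:62]
i=63 'b': node 10→5 ·f  ** P2@[62:63]
i=64 'a': node 5→6
i=65 'c': node 6→7  ** P4@[64:65]
i=66 'c': node 7→8  ** P1@[62:66],P6@[64:66]
i=67 'a': node 8→2 ·f
i=68 'b': node 2→3  ** P0@[66:68]
i=69 'c': node 3→15 ·f
i=70 'b': node 15→9 ·f
i=71 'a': node 9→13 ·f
i=72 'c': node 13→14  ** P4@[71:72]
i=73 'a': node 14→2 ·f
i=74 'b': node 2→3  ** P0@[72:74]
i=75 'a': node 3→13 ·f
i=76 'b': node 13→4 ·f
i=77 'b': node 4→5  ** P2@[76:77]

Result: [[2,2],[3,2],[5,4],[7,0],[8,2],[11,2],[13,3],[15,2],[18,4],[20,4],[21,6],[23,2],[26,0],[27,2],[30,4],[32,2],[34,3],[37,4],[40,4],[41,6],[43,4],[45,0],[48,4],[48,5],[49,6],[54,4],[54,5],[57,4],[58,6],[60,4],[62,2],[63,2],[65,4],[66,1],[66,6],[68,0],[72,4],[74,0],[77,2]]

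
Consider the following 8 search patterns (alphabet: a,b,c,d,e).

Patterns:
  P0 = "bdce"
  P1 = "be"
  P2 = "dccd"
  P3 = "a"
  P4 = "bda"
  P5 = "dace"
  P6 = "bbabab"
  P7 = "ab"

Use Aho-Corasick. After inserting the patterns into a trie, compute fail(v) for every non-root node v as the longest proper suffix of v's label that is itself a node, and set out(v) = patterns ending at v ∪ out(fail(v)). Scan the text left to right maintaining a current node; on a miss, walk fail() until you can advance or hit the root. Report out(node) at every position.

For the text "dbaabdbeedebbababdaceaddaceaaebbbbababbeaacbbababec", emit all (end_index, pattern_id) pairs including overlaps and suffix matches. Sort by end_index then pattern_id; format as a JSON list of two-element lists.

Construct AC machine:
Trie nodes:
  0='ε' goto a→10 b→1 d→6
  1='b' goto b→15 d→2 e→5
  2='bd' goto a→11 c→3
  3='bdc' goto e→4
  4='bdce' goto ·  ←P0
  5='be' goto ·  ←P1
  6='d' goto a→12 c→7
  7='dc' goto c→8
  8='dcc' goto d→9
  9='dccd' goto ·  ←P2
  10='a' goto b→20  ←P3
  11='bda' goto ·  ←P4
  12='da' goto c→13
  13='dac' goto e→14
  14='dace' goto ·  ←P5
  15='bb' goto a→16
  16='bba' goto b→17
  17='bbab' goto a→18
  18='bbaba' goto b→19
  19='bbabab' goto ·  ←P6
  20='ab' goto ·  ←P7

Failure links (BFS by depth):
  n1('b'): parent n0 fail=0; on 'b' 0 → fail=0;  out ∅∪∅=∅
  n6('d'): parent n0 fail=0; on 'd' 0 → fail=0;  out ∅∪∅=∅
  n10('a'): parent n0 fail=0; on 'a' 0 → fail=0;  out {3}∪∅={3}
  n2('bd'): parent n1 fail=0; on 'd' 0 → fail=6;  out ∅∪∅=∅
  n5('be'): parent n1 fail=0; on 'e' 0 → fail=0;  out {1}∪∅={1}
  n7('dc'): parent n6 fail=0; on 'c' 0 → fail=0;  out ∅∪∅=∅
  n12('da'): parent n6 fail=0; on 'a' 0 → fail=10;  out ∅∪{3}={3}
  n15('bb'): parent n1 fail=0; on 'b' 0 → fail=1;  out ∅∪∅=∅
  n20('ab'): parent n10 fail=0; on 'b' 0 → fail=1;  out {7}∪∅={7}
  n3('bdc'): parent n2 fail=6; on 'c' 6 → fail=7;  out ∅∪∅=∅
  n8('dcc'): parent n7 fail=0; on 'c' 0 → fail=0;  out ∅∪∅=∅
  n11('bda'): parent n2 fail=6; on 'a' 6 → fail=12;  out {4}∪{3}={3,4}
  n13('dac'): parent n12 fail=10; on 'c' 10→0 → fail=0;  out ∅∪∅=∅
  n16('bba'): parent n15 fail=1; on 'a' 1→0 → fail=10;  out ∅∪{3}={3}
  n4('bdce'): parent n3 fail=7; on 'e' 7→0 → fail=0;  out {0}∪∅={0}
  n9('dccd'): parent n8 fail=0; on 'd' 0 → fail=6;  out {2}∪∅={2}
  n14('dace'): parent n13 fail=0; on 'e' 0 → fail=0;  out {5}∪∅={5}
  n17('bbab'): parent n16 fail=10; on 'b' 10 → fail=20;  out ∅∪{7}={7}
  n18('bbaba'): parent n17 fail=20; on 'a' 20→1→0 → fail=10;  out ∅∪{3}={3}
  n19('bbabab'): parent n18 fail=10; on 'b' 10 → fail=20;  out {6}∪{7}={6,7}

Text stream:
[0] read 'd'  n0⇒n6
[1] read 'b'  n6⇒n1 (via fail)
[2] read 'a'  n1⇒n10 (via fail)  → match P3@[2:2]
[3] read 'a'  n10⇒n10 (via fail)  → match P3@[3:3]
[4] read 'b'  n10⇒n20  → match P7@[3:4]
[5] read 'd'  n20⇒n2 (via fail)
[6] read 'b'  n2⇒n1 (via fail)
[7] read 'e'  n1⇒n5  → match P1@[6:7]
[8] read 'e'  n5⇒n0 (via fail)
[9] read 'd'  n0⇒n6
[10] read 'e'  n6⇒n0 (via fail)
[11] read 'b'  n0⇒n1
[12] read 'b'  n1⇒n15
[13] read 'a'  n15⇒n16  → match P3@[13:13]
[14] read 'b'  n16⇒n17  → match P7@[13:14]
[15] read 'a'  n17⇒n18  → match P3@[15:15]
[16] read 'b'  n18⇒n19  → match P6@[11:16],P7@[15:16]
[17] read 'd'  n19⇒n2 (via fail)
[18] read 'a'  n2⇒n11  → match P3@[18:18],P4@[16:18]
[19] read 'c'  n11⇒n13 (via fail)
[20] read 'e'  n13⇒n14  → match P5@[17:20]
[21] read 'a'  n14⇒n10 (via fail)  → match P3@[21:21]
[22] read 'd'  n10⇒n6 (via fail)
[23] read 'd'  n6⇒n6 (via fail)
[24] read 'a'  n6⇒n12  → match P3@[24:24]
[25] read 'c'  n12⇒n13
[26] read 'e'  n13⇒n14  → match P5@[23:26]
[27] read 'a'  n14⇒n10 (via fail)  → match P3@[27:27]
[28] read 'a'  n10⇒n10 (via fail)  → match P3@[28:28]
[29] read 'e'  n10⇒n0 (via fail)
[30] read 'b'  n0⇒n1
[31] read 'b'  n1⇒n15
[32] read 'b'  n15⇒n15 (via fail)
[33] read 'b'  n15⇒n15 (via fail)
[34] read 'a'  n15⇒n16  → match P3@[34:34]
[35] read 'b'  n16⇒n17  → match P7@[34:35]
[36] read 'a'  n17⇒n18  → match P3@[36:36]
[37] read 'b'  n18⇒n19  → match P6@[32:37],P7@[36:37]
[38] read 'b'  n19⇒n15 (via fail)
[39] read 'e'  n15⇒n5 (via fail)  → match P1@[38:39]
[40] read 'a'  n5⇒n10 (via fail)  → match P3@[40:40]
[41] read 'a'  n10⇒n10 (via fail)  → match P3@[41:41]
[42] read 'c'  n10⇒n0 (via fail)
[43] read 'b'  n0⇒n1
[44] read 'b'  n1⇒n15
[45] read 'a'  n15⇒n16  → match P3@[45:45]
[46] read 'b'  n16⇒n17  → match P7@[45:46]
[47] read 'a'  n17⇒n18  → match P3@[47:47]
[48] read 'b'  n18⇒n19  → match P6@[43:48],P7@[47:48]
[49] read 'e'  n19⇒n5 (via fail)  → match P1@[48:49]
[50] read 'c'  n5⇒n0 (via fail)

Matches: [[2,3],[3,3],[4,7],[7,1],[13,3],[14,7],[15,3],[16,6],[16,7],[18,3],[18,4],[20,5],[21,3],[24,3],[26,5],[27,3],[28,3],[34,3],[35,7],[36,3],[37,6],[37,7],[39,1],[40,3],[41,3],[45,3],[46,7],[47,3],[48,6],[48,7],[49,1]]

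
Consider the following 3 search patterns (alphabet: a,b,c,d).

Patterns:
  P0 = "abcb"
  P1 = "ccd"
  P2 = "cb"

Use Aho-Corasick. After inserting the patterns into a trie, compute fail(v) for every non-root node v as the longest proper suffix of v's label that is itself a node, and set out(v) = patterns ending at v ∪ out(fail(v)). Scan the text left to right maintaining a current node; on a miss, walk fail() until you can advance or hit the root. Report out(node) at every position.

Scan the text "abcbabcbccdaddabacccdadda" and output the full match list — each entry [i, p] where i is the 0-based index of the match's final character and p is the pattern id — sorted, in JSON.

Build automaton:
Trie nodes:
  n0 'ε': a→1 c→5
  n1 'a': b→2
  n2 'ab': c→3
  n3 'abc': b→4
  n4 'abcb': ·  ←P0
  n5 'c': b→8 c→6
  n6 'cc': d→7
  n7 'ccd': ·  ←P1
  n8 'cb': ·  ←P2

Failure links (BFS by depth):
  n1('a'): parent n0 fail=0; on 'a' 0 → fail=0;  out ∅∪∅=∅
  n5('c'): parent n0 fail=0; on 'c' 0 → fail=0;  out ∅∪∅=∅
  n2('ab'): parent n1 fail=0; on 'b' 0 → fail=0;  out ∅∪∅=∅
  n6('cc'): parent n5 fail=0; on 'c' 0 → fail=5;  out ∅∪∅=∅
  n8('cb'): parent n5 fail=0; on 'b' 0 → fail=0;  out {2}∪∅={2}
  n3('abc'): parent n2 fail=0; on 'c' 0 → fail=5;  out ∅∪∅=∅
  n7('ccd'): parent n6 fail=5; on 'd' 5→0 → fail=0;  out {1}∪∅={1}
  n4('abcb'): parent n3 fail=5; on 'b' 5 → fail=8;  out {0}∪{2}={0,2}

Run:
i=0 'a': node 0→1
i=1 'b': node 1→2
i=2 'c': node 2→3
i=3 'b': node 3→4  → match P0@[0:3],P2@[2:3]
i=4 'a': node 4→1 ·f
i=5 'b': node 1→2
i=6 'c': node 2→3
i=7 'b': node 3→4  → match P0@[4:7],P2@[6:7]
i=8 'c': node 4→5 ·f
i=9 'c': node 5→6
i=10 'd': node 6→7  → match P1@[8:10]
i=11 'a': node 7→1 ·f
i=12 'd': node 1→0 ·f
i=13 'd': node 0→0
i=14 'a': node 0→1
i=15 'b': node 1→2
i=16 'a': node 2→1 ·f
i=17 'c': node 1→5 ·f
i=18 'c': node 5→6
i=19 'c': node 6→6 ·f
i=20 'd': node 6→7  → match P1@[18:20]
i=21 'a': node 7→1 ·f
i=22 'd': node 1→0 ·f
i=23 'd': node 0→0
i=24 'a': node 0→1

Matches: [[3,0],[3,2],[7,0],[7,2],[10,1],[20,1]]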